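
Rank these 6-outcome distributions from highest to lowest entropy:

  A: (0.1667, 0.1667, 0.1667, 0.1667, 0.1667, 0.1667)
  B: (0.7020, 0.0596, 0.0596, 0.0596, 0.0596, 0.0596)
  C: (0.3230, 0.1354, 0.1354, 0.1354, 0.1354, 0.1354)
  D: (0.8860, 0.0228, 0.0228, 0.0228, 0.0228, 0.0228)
A > C > B > D

Key insight: Entropy is maximized by uniform distributions and minimized by concentrated distributions.

Entropies:
  H(A) = 2.5850 bits
  H(B) = 1.5708 bits
  H(C) = 2.4796 bits
  H(D) = 0.7766 bits

Ranking: A > C > B > D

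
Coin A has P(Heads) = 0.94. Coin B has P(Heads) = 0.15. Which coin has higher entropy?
B

For binary distributions, entropy is maximized at p=0.5 and decreases as p moves toward 0 or 1.

H(A) = H(0.94) = 0.3274 bits
H(B) = H(0.15) = 0.6098 bits

Distribution B (p=0.15) is closer to uniform (p=0.5), so it has higher entropy.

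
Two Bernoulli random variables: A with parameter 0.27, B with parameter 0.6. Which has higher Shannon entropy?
B

For binary distributions, entropy is maximized at p=0.5 and decreases as p moves toward 0 or 1.

H(A) = H(0.27) = 0.8415 bits
H(B) = H(0.6) = 0.9710 bits

Distribution B (p=0.6) is closer to uniform (p=0.5), so it has higher entropy.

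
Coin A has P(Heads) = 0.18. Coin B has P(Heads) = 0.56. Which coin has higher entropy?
B

For binary distributions, entropy is maximized at p=0.5 and decreases as p moves toward 0 or 1.

H(A) = H(0.18) = 0.6801 bits
H(B) = H(0.56) = 0.9896 bits

Distribution B (p=0.56) is closer to uniform (p=0.5), so it has higher entropy.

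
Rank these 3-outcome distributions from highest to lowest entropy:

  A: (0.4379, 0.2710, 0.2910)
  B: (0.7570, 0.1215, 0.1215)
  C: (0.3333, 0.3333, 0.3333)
C > A > B

Key insight: Entropy is maximized by uniform distributions and minimized by concentrated distributions.

- Uniform distributions have maximum entropy log₂(3) = 1.5850 bits
- The more "peaked" or concentrated a distribution, the lower its entropy

Entropies:
  H(A) = 1.5504 bits
  H(B) = 1.0430 bits
  H(C) = 1.5850 bits

Ranking: C > A > B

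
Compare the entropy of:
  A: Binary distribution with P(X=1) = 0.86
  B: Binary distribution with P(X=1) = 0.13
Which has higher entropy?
A

For binary distributions, entropy is maximized at p=0.5 and decreases as p moves toward 0 or 1.

H(A) = H(0.86) = 0.5842 bits
H(B) = H(0.13) = 0.5574 bits

Distribution A (p=0.86) is closer to uniform (p=0.5), so it has higher entropy.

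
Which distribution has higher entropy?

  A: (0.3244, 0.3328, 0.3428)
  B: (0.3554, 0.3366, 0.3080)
A

Both distributions are close to uniform, making this a harder comparison.

H(A) = 1.5846 bits
H(B) = 1.5825 bits

The distribution closer to uniform has higher entropy.
Answer: A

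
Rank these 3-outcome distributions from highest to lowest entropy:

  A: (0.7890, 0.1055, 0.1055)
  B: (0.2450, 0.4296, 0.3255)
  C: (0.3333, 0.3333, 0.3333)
C > B > A

Key insight: Entropy is maximized by uniform distributions and minimized by concentrated distributions.

- Uniform distributions have maximum entropy log₂(3) = 1.5850 bits
- The more "peaked" or concentrated a distribution, the lower its entropy

Entropies:
  H(A) = 0.9544 bits
  H(B) = 1.5478 bits
  H(C) = 1.5850 bits

Ranking: C > B > A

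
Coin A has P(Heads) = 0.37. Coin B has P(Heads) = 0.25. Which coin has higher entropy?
A

For binary distributions, entropy is maximized at p=0.5 and decreases as p moves toward 0 or 1.

H(A) = H(0.37) = 0.9507 bits
H(B) = H(0.25) = 0.8113 bits

Distribution A (p=0.37) is closer to uniform (p=0.5), so it has higher entropy.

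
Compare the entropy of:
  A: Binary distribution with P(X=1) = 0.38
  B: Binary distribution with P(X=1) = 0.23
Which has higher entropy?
A

For binary distributions, entropy is maximized at p=0.5 and decreases as p moves toward 0 or 1.

H(A) = H(0.38) = 0.9580 bits
H(B) = H(0.23) = 0.7780 bits

Distribution A (p=0.38) is closer to uniform (p=0.5), so it has higher entropy.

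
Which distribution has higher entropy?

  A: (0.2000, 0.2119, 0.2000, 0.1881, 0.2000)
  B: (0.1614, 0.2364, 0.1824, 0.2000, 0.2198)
A

Both distributions are close to uniform, making this a harder comparison.

H(A) = 2.3209 bits
H(B) = 2.3091 bits

The distribution closer to uniform has higher entropy.
Answer: A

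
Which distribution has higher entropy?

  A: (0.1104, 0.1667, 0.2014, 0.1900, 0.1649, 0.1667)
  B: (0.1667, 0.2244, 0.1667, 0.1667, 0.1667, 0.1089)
A

Both distributions are close to uniform, making this a harder comparison.

H(A) = 2.5622 bits
H(B) = 2.5555 bits

The distribution closer to uniform has higher entropy.
Answer: A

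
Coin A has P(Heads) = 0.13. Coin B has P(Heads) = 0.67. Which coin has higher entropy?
B

For binary distributions, entropy is maximized at p=0.5 and decreases as p moves toward 0 or 1.

H(A) = H(0.13) = 0.5574 bits
H(B) = H(0.67) = 0.9149 bits

Distribution B (p=0.67) is closer to uniform (p=0.5), so it has higher entropy.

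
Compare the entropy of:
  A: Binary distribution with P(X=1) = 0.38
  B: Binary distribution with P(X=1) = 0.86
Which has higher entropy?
A

For binary distributions, entropy is maximized at p=0.5 and decreases as p moves toward 0 or 1.

H(A) = H(0.38) = 0.9580 bits
H(B) = H(0.86) = 0.5842 bits

Distribution A (p=0.38) is closer to uniform (p=0.5), so it has higher entropy.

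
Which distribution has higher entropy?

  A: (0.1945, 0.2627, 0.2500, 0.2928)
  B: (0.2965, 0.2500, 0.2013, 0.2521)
B

Both distributions are close to uniform, making this a harder comparison.

H(A) = 1.9849 bits
H(B) = 1.9868 bits

The distribution closer to uniform has higher entropy.
Answer: B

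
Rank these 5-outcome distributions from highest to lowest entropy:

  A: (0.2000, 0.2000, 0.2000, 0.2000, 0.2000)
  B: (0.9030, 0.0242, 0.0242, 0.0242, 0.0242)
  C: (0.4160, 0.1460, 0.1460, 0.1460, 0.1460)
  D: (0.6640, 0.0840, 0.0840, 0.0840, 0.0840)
A > C > D > B

Key insight: Entropy is maximized by uniform distributions and minimized by concentrated distributions.

Entropies:
  H(A) = 2.3219 bits
  H(B) = 0.6534 bits
  H(C) = 2.1475 bits
  H(D) = 1.5929 bits

Ranking: A > C > D > B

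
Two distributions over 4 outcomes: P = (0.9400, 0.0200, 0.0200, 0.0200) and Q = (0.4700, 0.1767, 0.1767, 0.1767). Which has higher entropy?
Q

P is highly concentrated on one outcome (94%), making it nearly deterministic. Q spreads its mass more evenly (max 47%). The more spread-out distribution has higher entropy: H(P) ≈ 0.423 bits, H(Q) ≈ 1.837 bits.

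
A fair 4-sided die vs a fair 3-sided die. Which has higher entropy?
4-sided die

Both are uniform distributions; for uniform over n outcomes, H = log₂(n). H(4-sided) = log₂(4) = 2.000 bits and H(3-sided) = log₂(3) = 1.585 bits. More outcomes in a uniform distribution means higher entropy.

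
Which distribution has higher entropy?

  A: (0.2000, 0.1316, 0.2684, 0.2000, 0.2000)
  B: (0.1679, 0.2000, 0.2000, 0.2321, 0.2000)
B

Both distributions are close to uniform, making this a harder comparison.

H(A) = 2.2875 bits
H(B) = 2.3144 bits

The distribution closer to uniform has higher entropy.
Answer: B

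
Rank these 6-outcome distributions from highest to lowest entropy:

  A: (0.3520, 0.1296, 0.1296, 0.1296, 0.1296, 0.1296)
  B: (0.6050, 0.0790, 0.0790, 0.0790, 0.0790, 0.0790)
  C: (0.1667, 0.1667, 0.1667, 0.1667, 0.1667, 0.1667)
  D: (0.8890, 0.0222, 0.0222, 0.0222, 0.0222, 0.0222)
C > A > B > D

Key insight: Entropy is maximized by uniform distributions and minimized by concentrated distributions.

Entropies:
  H(A) = 2.4405 bits
  H(B) = 1.8851 bits
  H(C) = 2.5850 bits
  H(D) = 0.7607 bits

Ranking: C > A > B > D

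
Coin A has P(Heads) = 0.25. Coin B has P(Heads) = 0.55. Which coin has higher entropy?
B

For binary distributions, entropy is maximized at p=0.5 and decreases as p moves toward 0 or 1.

H(A) = H(0.25) = 0.8113 bits
H(B) = H(0.55) = 0.9928 bits

Distribution B (p=0.55) is closer to uniform (p=0.5), so it has higher entropy.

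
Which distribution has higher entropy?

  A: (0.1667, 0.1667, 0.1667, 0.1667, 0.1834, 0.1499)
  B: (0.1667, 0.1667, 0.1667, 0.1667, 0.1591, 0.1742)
B

Both distributions are close to uniform, making this a harder comparison.

H(A) = 2.5825 bits
H(B) = 2.5845 bits

The distribution closer to uniform has higher entropy.
Answer: B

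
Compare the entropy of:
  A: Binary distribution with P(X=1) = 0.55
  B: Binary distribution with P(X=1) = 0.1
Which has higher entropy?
A

For binary distributions, entropy is maximized at p=0.5 and decreases as p moves toward 0 or 1.

H(A) = H(0.55) = 0.9928 bits
H(B) = H(0.1) = 0.4690 bits

Distribution A (p=0.55) is closer to uniform (p=0.5), so it has higher entropy.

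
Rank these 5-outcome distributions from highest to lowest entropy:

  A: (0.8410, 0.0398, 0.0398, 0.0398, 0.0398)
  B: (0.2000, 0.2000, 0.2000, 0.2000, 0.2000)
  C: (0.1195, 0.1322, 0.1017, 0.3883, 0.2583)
B > C > A

Key insight: Entropy is maximized by uniform distributions and minimized by concentrated distributions.

- Uniform distributions have maximum entropy log₂(5) = 2.3219 bits
- The more "peaked" or concentrated a distribution, the lower its entropy

Entropies:
  H(A) = 0.9499 bits
  H(B) = 2.3219 bits
  H(C) = 2.1219 bits

Ranking: B > C > A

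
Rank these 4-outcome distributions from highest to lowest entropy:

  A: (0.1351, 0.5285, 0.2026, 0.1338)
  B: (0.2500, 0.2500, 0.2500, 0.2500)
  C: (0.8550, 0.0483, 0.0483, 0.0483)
B > A > C

Key insight: Entropy is maximized by uniform distributions and minimized by concentrated distributions.

- Uniform distributions have maximum entropy log₂(4) = 2.0000 bits
- The more "peaked" or concentrated a distribution, the lower its entropy

Entropies:
  H(A) = 1.7313 bits
  H(B) = 2.0000 bits
  H(C) = 0.8270 bits

Ranking: B > A > C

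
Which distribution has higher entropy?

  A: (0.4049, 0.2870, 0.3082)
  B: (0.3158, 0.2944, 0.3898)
B

Both distributions are close to uniform, making this a harder comparison.

H(A) = 1.5683 bits
H(B) = 1.5743 bits

The distribution closer to uniform has higher entropy.
Answer: B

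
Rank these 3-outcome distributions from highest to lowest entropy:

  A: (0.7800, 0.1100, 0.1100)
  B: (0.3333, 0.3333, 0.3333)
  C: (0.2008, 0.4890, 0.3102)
B > C > A

Key insight: Entropy is maximized by uniform distributions and minimized by concentrated distributions.

- Uniform distributions have maximum entropy log₂(3) = 1.5850 bits
- The more "peaked" or concentrated a distribution, the lower its entropy

Entropies:
  H(A) = 0.9802 bits
  H(B) = 1.5850 bits
  H(C) = 1.4937 bits

Ranking: B > C > A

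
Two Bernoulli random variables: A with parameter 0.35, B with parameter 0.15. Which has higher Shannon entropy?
A

For binary distributions, entropy is maximized at p=0.5 and decreases as p moves toward 0 or 1.

H(A) = H(0.35) = 0.9341 bits
H(B) = H(0.15) = 0.6098 bits

Distribution A (p=0.35) is closer to uniform (p=0.5), so it has higher entropy.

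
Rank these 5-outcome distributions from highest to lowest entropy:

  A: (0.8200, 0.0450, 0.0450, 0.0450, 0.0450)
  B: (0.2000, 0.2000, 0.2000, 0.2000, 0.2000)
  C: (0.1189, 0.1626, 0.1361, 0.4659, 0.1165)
B > C > A

Key insight: Entropy is maximized by uniform distributions and minimized by concentrated distributions.

- Uniform distributions have maximum entropy log₂(5) = 2.3219 bits
- The more "peaked" or concentrated a distribution, the lower its entropy

Entropies:
  H(A) = 1.0401 bits
  H(B) = 2.3219 bits
  H(C) = 2.0577 bits

Ranking: B > C > A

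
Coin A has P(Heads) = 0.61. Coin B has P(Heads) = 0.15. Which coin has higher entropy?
A

For binary distributions, entropy is maximized at p=0.5 and decreases as p moves toward 0 or 1.

H(A) = H(0.61) = 0.9648 bits
H(B) = H(0.15) = 0.6098 bits

Distribution A (p=0.61) is closer to uniform (p=0.5), so it has higher entropy.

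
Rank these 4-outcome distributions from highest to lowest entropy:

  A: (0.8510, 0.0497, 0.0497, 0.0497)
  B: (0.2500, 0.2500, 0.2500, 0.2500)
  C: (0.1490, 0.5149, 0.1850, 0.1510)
B > C > A

Key insight: Entropy is maximized by uniform distributions and minimized by concentrated distributions.

- Uniform distributions have maximum entropy log₂(4) = 2.0000 bits
- The more "peaked" or concentrated a distribution, the lower its entropy

Entropies:
  H(A) = 0.8435 bits
  H(B) = 2.0000 bits
  H(C) = 1.7646 bits

Ranking: B > C > A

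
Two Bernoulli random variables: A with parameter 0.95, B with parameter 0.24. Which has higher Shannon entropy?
B

For binary distributions, entropy is maximized at p=0.5 and decreases as p moves toward 0 or 1.

H(A) = H(0.95) = 0.2864 bits
H(B) = H(0.24) = 0.7950 bits

Distribution B (p=0.24) is closer to uniform (p=0.5), so it has higher entropy.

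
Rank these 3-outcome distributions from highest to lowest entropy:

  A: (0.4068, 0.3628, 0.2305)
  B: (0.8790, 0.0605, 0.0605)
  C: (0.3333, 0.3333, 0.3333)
C > A > B

Key insight: Entropy is maximized by uniform distributions and minimized by concentrated distributions.

- Uniform distributions have maximum entropy log₂(3) = 1.5850 bits
- The more "peaked" or concentrated a distribution, the lower its entropy

Entropies:
  H(A) = 1.5465 bits
  H(B) = 0.6532 bits
  H(C) = 1.5850 bits

Ranking: C > A > B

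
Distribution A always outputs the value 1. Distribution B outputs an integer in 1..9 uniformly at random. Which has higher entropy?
B

A is deterministic, so H(A) = 0. B is uniform over 9 outcomes, so H(B) = log₂(9) = 3.170 bits. Any distribution with genuine randomness has higher entropy than a deterministic one.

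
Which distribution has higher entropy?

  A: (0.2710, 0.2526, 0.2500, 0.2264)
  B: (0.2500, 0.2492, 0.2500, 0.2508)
B

Both distributions are close to uniform, making this a harder comparison.

H(A) = 1.9971 bits
H(B) = 2.0000 bits

The distribution closer to uniform has higher entropy.
Answer: B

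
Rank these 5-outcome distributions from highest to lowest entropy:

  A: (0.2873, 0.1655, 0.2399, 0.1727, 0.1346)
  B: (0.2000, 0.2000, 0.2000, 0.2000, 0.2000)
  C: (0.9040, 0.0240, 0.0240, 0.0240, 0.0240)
B > A > C

Key insight: Entropy is maximized by uniform distributions and minimized by concentrated distributions.

- Uniform distributions have maximum entropy log₂(5) = 2.3219 bits
- The more "peaked" or concentrated a distribution, the lower its entropy

Entropies:
  H(A) = 2.2675 bits
  H(B) = 2.3219 bits
  H(C) = 0.6482 bits

Ranking: B > A > C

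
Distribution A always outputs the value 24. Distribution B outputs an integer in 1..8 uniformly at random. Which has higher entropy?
B

A is deterministic, so H(A) = 0. B is uniform over 8 outcomes, so H(B) = log₂(8) = 3.000 bits. Any distribution with genuine randomness has higher entropy than a deterministic one.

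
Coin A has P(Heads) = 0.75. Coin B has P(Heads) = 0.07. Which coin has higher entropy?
A

For binary distributions, entropy is maximized at p=0.5 and decreases as p moves toward 0 or 1.

H(A) = H(0.75) = 0.8113 bits
H(B) = H(0.07) = 0.3659 bits

Distribution A (p=0.75) is closer to uniform (p=0.5), so it has higher entropy.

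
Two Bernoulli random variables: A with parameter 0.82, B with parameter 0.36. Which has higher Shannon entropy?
B

For binary distributions, entropy is maximized at p=0.5 and decreases as p moves toward 0 or 1.

H(A) = H(0.82) = 0.6801 bits
H(B) = H(0.36) = 0.9427 bits

Distribution B (p=0.36) is closer to uniform (p=0.5), so it has higher entropy.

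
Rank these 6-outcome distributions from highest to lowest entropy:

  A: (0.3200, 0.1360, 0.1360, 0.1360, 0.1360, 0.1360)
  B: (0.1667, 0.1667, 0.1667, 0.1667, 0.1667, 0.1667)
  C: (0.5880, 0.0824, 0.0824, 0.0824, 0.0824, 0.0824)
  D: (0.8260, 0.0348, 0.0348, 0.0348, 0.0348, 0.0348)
B > A > C > D

Key insight: Entropy is maximized by uniform distributions and minimized by concentrated distributions.

Entropies:
  H(A) = 2.4833 bits
  H(B) = 2.5850 bits
  H(C) = 1.9342 bits
  H(D) = 1.0708 bits

Ranking: B > A > C > D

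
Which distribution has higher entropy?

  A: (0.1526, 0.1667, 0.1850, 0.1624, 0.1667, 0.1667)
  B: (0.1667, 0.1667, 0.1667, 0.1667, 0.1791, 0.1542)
B

Both distributions are close to uniform, making this a harder comparison.

H(A) = 2.5826 bits
H(B) = 2.5836 bits

The distribution closer to uniform has higher entropy.
Answer: B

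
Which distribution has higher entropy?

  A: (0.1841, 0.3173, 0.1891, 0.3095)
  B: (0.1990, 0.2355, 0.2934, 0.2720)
B

Both distributions are close to uniform, making this a harder comparison.

H(A) = 1.9530 bits
H(B) = 1.9848 bits

The distribution closer to uniform has higher entropy.
Answer: B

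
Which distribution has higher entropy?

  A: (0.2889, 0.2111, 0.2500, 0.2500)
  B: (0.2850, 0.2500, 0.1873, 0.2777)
A

Both distributions are close to uniform, making this a harder comparison.

H(A) = 1.9912 bits
H(B) = 1.9820 bits

The distribution closer to uniform has higher entropy.
Answer: A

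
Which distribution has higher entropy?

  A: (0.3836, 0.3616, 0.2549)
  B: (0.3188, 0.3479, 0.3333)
B

Both distributions are close to uniform, making this a harder comparison.

H(A) = 1.5636 bits
H(B) = 1.5840 bits

The distribution closer to uniform has higher entropy.
Answer: B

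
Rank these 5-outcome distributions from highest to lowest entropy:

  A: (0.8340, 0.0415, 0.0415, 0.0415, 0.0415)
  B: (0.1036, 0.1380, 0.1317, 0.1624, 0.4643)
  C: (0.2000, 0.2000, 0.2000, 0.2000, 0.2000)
C > B > A

Key insight: Entropy is maximized by uniform distributions and minimized by concentrated distributions.

- Uniform distributions have maximum entropy log₂(5) = 2.3219 bits
- The more "peaked" or concentrated a distribution, the lower its entropy

Entropies:
  H(A) = 0.9805 bits
  H(B) = 2.0582 bits
  H(C) = 2.3219 bits

Ranking: C > B > A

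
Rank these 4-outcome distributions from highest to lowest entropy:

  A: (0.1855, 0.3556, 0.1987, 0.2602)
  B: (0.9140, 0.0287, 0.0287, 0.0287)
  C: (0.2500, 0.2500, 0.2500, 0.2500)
C > A > B

Key insight: Entropy is maximized by uniform distributions and minimized by concentrated distributions.

- Uniform distributions have maximum entropy log₂(4) = 2.0000 bits
- The more "peaked" or concentrated a distribution, the lower its entropy

Entropies:
  H(A) = 1.9500 bits
  H(B) = 0.5593 bits
  H(C) = 2.0000 bits

Ranking: C > A > B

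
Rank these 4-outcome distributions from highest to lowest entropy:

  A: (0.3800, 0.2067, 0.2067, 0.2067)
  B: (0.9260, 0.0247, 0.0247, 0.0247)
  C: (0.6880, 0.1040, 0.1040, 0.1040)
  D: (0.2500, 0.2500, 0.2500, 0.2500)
D > A > C > B

Key insight: Entropy is maximized by uniform distributions and minimized by concentrated distributions.

Entropies:
  H(A) = 1.9407 bits
  H(B) = 0.4980 bits
  H(C) = 1.3900 bits
  H(D) = 2.0000 bits

Ranking: D > A > C > B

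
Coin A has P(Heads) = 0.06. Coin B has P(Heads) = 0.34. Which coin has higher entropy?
B

For binary distributions, entropy is maximized at p=0.5 and decreases as p moves toward 0 or 1.

H(A) = H(0.06) = 0.3274 bits
H(B) = H(0.34) = 0.9248 bits

Distribution B (p=0.34) is closer to uniform (p=0.5), so it has higher entropy.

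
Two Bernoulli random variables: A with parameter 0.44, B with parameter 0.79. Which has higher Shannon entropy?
A

For binary distributions, entropy is maximized at p=0.5 and decreases as p moves toward 0 or 1.

H(A) = H(0.44) = 0.9896 bits
H(B) = H(0.79) = 0.7415 bits

Distribution A (p=0.44) is closer to uniform (p=0.5), so it has higher entropy.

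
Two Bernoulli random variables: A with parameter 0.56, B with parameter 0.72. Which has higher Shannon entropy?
A

For binary distributions, entropy is maximized at p=0.5 and decreases as p moves toward 0 or 1.

H(A) = H(0.56) = 0.9896 bits
H(B) = H(0.72) = 0.8555 bits

Distribution A (p=0.56) is closer to uniform (p=0.5), so it has higher entropy.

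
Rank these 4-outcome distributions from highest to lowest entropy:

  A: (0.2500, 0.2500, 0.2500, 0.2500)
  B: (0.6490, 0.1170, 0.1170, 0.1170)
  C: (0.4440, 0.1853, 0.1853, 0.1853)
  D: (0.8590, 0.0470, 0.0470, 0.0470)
A > C > B > D

Key insight: Entropy is maximized by uniform distributions and minimized by concentrated distributions.

Entropies:
  H(A) = 2.0000 bits
  H(B) = 1.4913 bits
  H(C) = 1.8722 bits
  H(D) = 0.8103 bits

Ranking: A > C > B > D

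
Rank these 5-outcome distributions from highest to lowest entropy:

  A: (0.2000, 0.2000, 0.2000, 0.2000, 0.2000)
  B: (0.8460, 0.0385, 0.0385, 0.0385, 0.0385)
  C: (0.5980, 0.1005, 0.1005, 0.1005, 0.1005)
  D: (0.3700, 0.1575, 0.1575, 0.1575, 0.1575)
A > D > C > B

Key insight: Entropy is maximized by uniform distributions and minimized by concentrated distributions.

Entropies:
  H(A) = 2.3219 bits
  H(B) = 0.9278 bits
  H(C) = 1.7761 bits
  H(D) = 2.2107 bits

Ranking: A > D > C > B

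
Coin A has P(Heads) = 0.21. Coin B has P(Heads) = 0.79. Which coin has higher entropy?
Equal

For binary distributions, entropy is maximized at p=0.5 and decreases as p moves toward 0 or 1.

H(A) = H(0.21) = 0.7415 bits
H(B) = H(0.79) = 0.7415 bits

Both distributions are equally far from uniform (|0.21-0.5| = |0.79-0.5|), so they have the same entropy.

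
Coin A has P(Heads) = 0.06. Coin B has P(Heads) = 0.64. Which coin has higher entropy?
B

For binary distributions, entropy is maximized at p=0.5 and decreases as p moves toward 0 or 1.

H(A) = H(0.06) = 0.3274 bits
H(B) = H(0.64) = 0.9427 bits

Distribution B (p=0.64) is closer to uniform (p=0.5), so it has higher entropy.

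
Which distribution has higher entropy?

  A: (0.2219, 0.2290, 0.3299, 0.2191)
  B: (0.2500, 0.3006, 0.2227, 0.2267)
B

Both distributions are close to uniform, making this a harder comparison.

H(A) = 1.9767 bits
H(B) = 1.9892 bits

The distribution closer to uniform has higher entropy.
Answer: B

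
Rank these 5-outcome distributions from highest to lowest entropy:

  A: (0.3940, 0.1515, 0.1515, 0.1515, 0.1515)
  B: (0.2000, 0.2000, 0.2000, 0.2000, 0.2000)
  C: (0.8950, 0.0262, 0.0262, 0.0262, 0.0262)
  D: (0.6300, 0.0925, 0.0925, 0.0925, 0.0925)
B > A > D > C

Key insight: Entropy is maximized by uniform distributions and minimized by concentrated distributions.

Entropies:
  H(A) = 2.1793 bits
  H(B) = 2.3219 bits
  H(C) = 0.6946 bits
  H(D) = 1.6907 bits

Ranking: B > A > D > C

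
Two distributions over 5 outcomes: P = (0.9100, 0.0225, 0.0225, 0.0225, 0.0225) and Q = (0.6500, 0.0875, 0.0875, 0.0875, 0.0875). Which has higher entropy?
Q

P is highly concentrated on one outcome (91%), making it nearly deterministic. Q spreads its mass more evenly (max 65%). The more spread-out distribution has higher entropy: H(P) ≈ 0.616 bits, H(Q) ≈ 1.634 bits.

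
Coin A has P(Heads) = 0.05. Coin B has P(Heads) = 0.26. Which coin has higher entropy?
B

For binary distributions, entropy is maximized at p=0.5 and decreases as p moves toward 0 or 1.

H(A) = H(0.05) = 0.2864 bits
H(B) = H(0.26) = 0.8267 bits

Distribution B (p=0.26) is closer to uniform (p=0.5), so it has higher entropy.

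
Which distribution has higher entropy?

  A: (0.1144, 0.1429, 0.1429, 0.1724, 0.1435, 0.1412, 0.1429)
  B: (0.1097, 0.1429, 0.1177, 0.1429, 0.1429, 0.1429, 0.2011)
A

Both distributions are close to uniform, making this a harder comparison.

H(A) = 2.7988 bits
H(B) = 2.7827 bits

The distribution closer to uniform has higher entropy.
Answer: A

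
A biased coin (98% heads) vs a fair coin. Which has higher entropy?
Fair coin

The fair coin is uniform (p=0.5), maximizing binary entropy at 1 bit. The biased coin has H(0.98) ≈ 0.141 bits — its outcome is more predictable, so its entropy is lower.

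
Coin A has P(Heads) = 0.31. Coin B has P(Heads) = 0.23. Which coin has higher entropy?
A

For binary distributions, entropy is maximized at p=0.5 and decreases as p moves toward 0 or 1.

H(A) = H(0.31) = 0.8932 bits
H(B) = H(0.23) = 0.7780 bits

Distribution A (p=0.31) is closer to uniform (p=0.5), so it has higher entropy.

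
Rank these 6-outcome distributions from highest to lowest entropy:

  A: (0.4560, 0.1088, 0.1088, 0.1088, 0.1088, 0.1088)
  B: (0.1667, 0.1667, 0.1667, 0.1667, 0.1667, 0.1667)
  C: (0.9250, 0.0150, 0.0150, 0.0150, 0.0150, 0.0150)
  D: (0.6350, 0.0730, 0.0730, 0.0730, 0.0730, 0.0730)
B > A > D > C

Key insight: Entropy is maximized by uniform distributions and minimized by concentrated distributions.

Entropies:
  H(A) = 2.2575 bits
  H(B) = 2.5850 bits
  H(C) = 0.5585 bits
  H(D) = 1.7943 bits

Ranking: B > A > D > C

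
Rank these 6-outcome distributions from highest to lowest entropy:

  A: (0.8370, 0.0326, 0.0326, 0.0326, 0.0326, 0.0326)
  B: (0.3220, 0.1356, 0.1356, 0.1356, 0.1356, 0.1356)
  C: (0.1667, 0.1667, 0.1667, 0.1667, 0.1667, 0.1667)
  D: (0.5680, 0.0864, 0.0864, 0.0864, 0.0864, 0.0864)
C > B > D > A

Key insight: Entropy is maximized by uniform distributions and minimized by concentrated distributions.

Entropies:
  H(A) = 1.0199 bits
  H(B) = 2.4808 bits
  H(C) = 2.5850 bits
  H(D) = 1.9897 bits

Ranking: C > B > D > A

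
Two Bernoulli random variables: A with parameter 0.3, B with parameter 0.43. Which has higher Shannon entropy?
B

For binary distributions, entropy is maximized at p=0.5 and decreases as p moves toward 0 or 1.

H(A) = H(0.3) = 0.8813 bits
H(B) = H(0.43) = 0.9858 bits

Distribution B (p=0.43) is closer to uniform (p=0.5), so it has higher entropy.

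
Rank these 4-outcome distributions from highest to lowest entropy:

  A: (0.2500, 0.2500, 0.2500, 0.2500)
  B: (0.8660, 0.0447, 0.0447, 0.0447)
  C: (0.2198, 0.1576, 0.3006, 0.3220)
A > C > B

Key insight: Entropy is maximized by uniform distributions and minimized by concentrated distributions.

- Uniform distributions have maximum entropy log₂(4) = 2.0000 bits
- The more "peaked" or concentrated a distribution, the lower its entropy

Entropies:
  H(A) = 2.0000 bits
  H(B) = 0.7807 bits
  H(C) = 1.9482 bits

Ranking: A > C > B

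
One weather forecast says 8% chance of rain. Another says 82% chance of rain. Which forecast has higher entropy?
82% forecast

Treat each forecast as a Bernoulli distribution. Binary entropy is maximized at p=0.5 and falls off symmetrically toward 0 or 1. The 82% forecast is closer to 50%, so it is more uncertain. H(8%) ≈ 0.402 bits, H(82%) ≈ 0.680 bits.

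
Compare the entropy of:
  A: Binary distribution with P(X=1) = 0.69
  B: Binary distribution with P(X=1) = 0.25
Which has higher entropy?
A

For binary distributions, entropy is maximized at p=0.5 and decreases as p moves toward 0 or 1.

H(A) = H(0.69) = 0.8932 bits
H(B) = H(0.25) = 0.8113 bits

Distribution A (p=0.69) is closer to uniform (p=0.5), so it has higher entropy.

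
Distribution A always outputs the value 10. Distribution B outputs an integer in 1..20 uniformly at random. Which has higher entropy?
B

A is deterministic, so H(A) = 0. B is uniform over 20 outcomes, so H(B) = log₂(20) = 4.322 bits. Any distribution with genuine randomness has higher entropy than a deterministic one.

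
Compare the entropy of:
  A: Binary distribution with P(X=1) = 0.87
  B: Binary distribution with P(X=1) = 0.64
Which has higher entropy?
B

For binary distributions, entropy is maximized at p=0.5 and decreases as p moves toward 0 or 1.

H(A) = H(0.87) = 0.5574 bits
H(B) = H(0.64) = 0.9427 bits

Distribution B (p=0.64) is closer to uniform (p=0.5), so it has higher entropy.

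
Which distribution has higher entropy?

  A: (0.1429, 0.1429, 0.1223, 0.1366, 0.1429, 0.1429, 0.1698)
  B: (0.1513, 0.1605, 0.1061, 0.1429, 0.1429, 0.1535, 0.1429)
A

Both distributions are close to uniform, making this a harder comparison.

H(A) = 2.8015 bits
H(B) = 2.7974 bits

The distribution closer to uniform has higher entropy.
Answer: A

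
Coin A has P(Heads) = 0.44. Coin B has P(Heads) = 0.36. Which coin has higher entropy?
A

For binary distributions, entropy is maximized at p=0.5 and decreases as p moves toward 0 or 1.

H(A) = H(0.44) = 0.9896 bits
H(B) = H(0.36) = 0.9427 bits

Distribution A (p=0.44) is closer to uniform (p=0.5), so it has higher entropy.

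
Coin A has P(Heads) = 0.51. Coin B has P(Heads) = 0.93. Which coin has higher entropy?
A

For binary distributions, entropy is maximized at p=0.5 and decreases as p moves toward 0 or 1.

H(A) = H(0.51) = 0.9997 bits
H(B) = H(0.93) = 0.3659 bits

Distribution A (p=0.51) is closer to uniform (p=0.5), so it has higher entropy.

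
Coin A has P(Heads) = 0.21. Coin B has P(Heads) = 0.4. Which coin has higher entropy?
B

For binary distributions, entropy is maximized at p=0.5 and decreases as p moves toward 0 or 1.

H(A) = H(0.21) = 0.7415 bits
H(B) = H(0.4) = 0.9710 bits

Distribution B (p=0.4) is closer to uniform (p=0.5), so it has higher entropy.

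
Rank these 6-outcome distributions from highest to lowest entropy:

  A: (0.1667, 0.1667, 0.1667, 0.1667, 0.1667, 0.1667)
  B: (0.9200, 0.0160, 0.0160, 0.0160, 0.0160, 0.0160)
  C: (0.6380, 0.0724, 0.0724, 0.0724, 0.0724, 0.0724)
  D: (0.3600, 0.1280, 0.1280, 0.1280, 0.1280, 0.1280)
A > D > C > B

Key insight: Entropy is maximized by uniform distributions and minimized by concentrated distributions.

Entropies:
  H(A) = 2.5850 bits
  H(B) = 0.5879 bits
  H(C) = 1.7849 bits
  H(D) = 2.4287 bits

Ranking: A > D > C > B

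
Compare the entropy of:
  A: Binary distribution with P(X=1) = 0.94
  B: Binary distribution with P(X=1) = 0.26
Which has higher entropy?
B

For binary distributions, entropy is maximized at p=0.5 and decreases as p moves toward 0 or 1.

H(A) = H(0.94) = 0.3274 bits
H(B) = H(0.26) = 0.8267 bits

Distribution B (p=0.26) is closer to uniform (p=0.5), so it has higher entropy.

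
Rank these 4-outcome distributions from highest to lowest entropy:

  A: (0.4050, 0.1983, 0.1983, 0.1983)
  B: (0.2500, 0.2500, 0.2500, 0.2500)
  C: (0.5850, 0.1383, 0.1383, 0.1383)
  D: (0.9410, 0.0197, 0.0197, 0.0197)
B > A > C > D

Key insight: Entropy is maximized by uniform distributions and minimized by concentrated distributions.

Entropies:
  H(A) = 1.9169 bits
  H(B) = 2.0000 bits
  H(C) = 1.6368 bits
  H(D) = 0.4170 bits

Ranking: B > A > C > D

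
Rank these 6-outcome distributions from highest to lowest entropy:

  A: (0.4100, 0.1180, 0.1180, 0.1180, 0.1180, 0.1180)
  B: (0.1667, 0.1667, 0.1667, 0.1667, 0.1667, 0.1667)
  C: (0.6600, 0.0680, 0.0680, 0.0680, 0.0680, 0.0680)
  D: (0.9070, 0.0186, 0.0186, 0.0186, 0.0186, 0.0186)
B > A > C > D

Key insight: Entropy is maximized by uniform distributions and minimized by concentrated distributions.

Entropies:
  H(A) = 2.3464 bits
  H(B) = 2.5850 bits
  H(C) = 1.7143 bits
  H(D) = 0.6623 bits

Ranking: B > A > C > D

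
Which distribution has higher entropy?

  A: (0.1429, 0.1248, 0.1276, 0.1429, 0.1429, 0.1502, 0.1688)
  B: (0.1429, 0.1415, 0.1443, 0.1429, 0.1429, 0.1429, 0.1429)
B

Both distributions are close to uniform, making this a harder comparison.

H(A) = 2.8009 bits
H(B) = 2.8073 bits

The distribution closer to uniform has higher entropy.
Answer: B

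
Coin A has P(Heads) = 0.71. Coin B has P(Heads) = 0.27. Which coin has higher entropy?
A

For binary distributions, entropy is maximized at p=0.5 and decreases as p moves toward 0 or 1.

H(A) = H(0.71) = 0.8687 bits
H(B) = H(0.27) = 0.8415 bits

Distribution A (p=0.71) is closer to uniform (p=0.5), so it has higher entropy.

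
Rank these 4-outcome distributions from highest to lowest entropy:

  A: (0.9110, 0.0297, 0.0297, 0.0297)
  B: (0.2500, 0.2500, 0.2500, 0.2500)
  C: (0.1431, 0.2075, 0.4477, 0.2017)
B > C > A

Key insight: Entropy is maximized by uniform distributions and minimized by concentrated distributions.

- Uniform distributions have maximum entropy log₂(4) = 2.0000 bits
- The more "peaked" or concentrated a distribution, the lower its entropy

Entropies:
  H(A) = 0.5742 bits
  H(B) = 2.0000 bits
  H(C) = 1.8571 bits

Ranking: B > C > A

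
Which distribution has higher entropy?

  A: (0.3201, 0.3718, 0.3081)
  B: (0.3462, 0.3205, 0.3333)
B

Both distributions are close to uniform, making this a harder comparison.

H(A) = 1.5801 bits
H(B) = 1.5843 bits

The distribution closer to uniform has higher entropy.
Answer: B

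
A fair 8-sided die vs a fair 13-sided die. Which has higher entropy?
13-sided die

Both are uniform distributions; for uniform over n outcomes, H = log₂(n). H(8-sided) = log₂(8) = 3.000 bits and H(13-sided) = log₂(13) = 3.700 bits. More outcomes in a uniform distribution means higher entropy.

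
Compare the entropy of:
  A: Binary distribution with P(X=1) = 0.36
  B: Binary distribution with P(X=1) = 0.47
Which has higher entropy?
B

For binary distributions, entropy is maximized at p=0.5 and decreases as p moves toward 0 or 1.

H(A) = H(0.36) = 0.9427 bits
H(B) = H(0.47) = 0.9974 bits

Distribution B (p=0.47) is closer to uniform (p=0.5), so it has higher entropy.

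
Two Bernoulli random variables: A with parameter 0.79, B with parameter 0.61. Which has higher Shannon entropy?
B

For binary distributions, entropy is maximized at p=0.5 and decreases as p moves toward 0 or 1.

H(A) = H(0.79) = 0.7415 bits
H(B) = H(0.61) = 0.9648 bits

Distribution B (p=0.61) is closer to uniform (p=0.5), so it has higher entropy.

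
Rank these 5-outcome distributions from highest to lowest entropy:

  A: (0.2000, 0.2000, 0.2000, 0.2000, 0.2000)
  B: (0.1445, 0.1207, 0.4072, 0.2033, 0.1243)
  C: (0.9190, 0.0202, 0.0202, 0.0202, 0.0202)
A > B > C

Key insight: Entropy is maximized by uniform distributions and minimized by concentrated distributions.

- Uniform distributions have maximum entropy log₂(5) = 2.3219 bits
- The more "peaked" or concentrated a distribution, the lower its entropy

Entropies:
  H(A) = 2.3219 bits
  H(B) = 2.1405 bits
  H(C) = 0.5677 bits

Ranking: A > B > C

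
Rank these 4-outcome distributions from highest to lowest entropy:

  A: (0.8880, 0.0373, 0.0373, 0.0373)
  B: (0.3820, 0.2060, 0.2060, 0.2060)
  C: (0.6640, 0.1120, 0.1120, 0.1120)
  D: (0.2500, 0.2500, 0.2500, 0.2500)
D > B > C > A

Key insight: Entropy is maximized by uniform distributions and minimized by concentrated distributions.

Entropies:
  H(A) = 0.6834 bits
  H(B) = 1.9389 bits
  H(C) = 1.4535 bits
  H(D) = 2.0000 bits

Ranking: D > B > C > A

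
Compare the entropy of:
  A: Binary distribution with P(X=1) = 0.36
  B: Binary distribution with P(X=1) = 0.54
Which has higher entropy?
B

For binary distributions, entropy is maximized at p=0.5 and decreases as p moves toward 0 or 1.

H(A) = H(0.36) = 0.9427 bits
H(B) = H(0.54) = 0.9954 bits

Distribution B (p=0.54) is closer to uniform (p=0.5), so it has higher entropy.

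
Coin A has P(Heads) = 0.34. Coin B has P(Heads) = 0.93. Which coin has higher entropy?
A

For binary distributions, entropy is maximized at p=0.5 and decreases as p moves toward 0 or 1.

H(A) = H(0.34) = 0.9248 bits
H(B) = H(0.93) = 0.3659 bits

Distribution A (p=0.34) is closer to uniform (p=0.5), so it has higher entropy.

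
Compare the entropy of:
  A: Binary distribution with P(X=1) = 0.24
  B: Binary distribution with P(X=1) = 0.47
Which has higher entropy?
B

For binary distributions, entropy is maximized at p=0.5 and decreases as p moves toward 0 or 1.

H(A) = H(0.24) = 0.7950 bits
H(B) = H(0.47) = 0.9974 bits

Distribution B (p=0.47) is closer to uniform (p=0.5), so it has higher entropy.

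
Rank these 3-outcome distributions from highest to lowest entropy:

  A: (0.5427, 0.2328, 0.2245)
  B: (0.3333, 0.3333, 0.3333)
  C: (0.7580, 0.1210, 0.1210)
B > A > C

Key insight: Entropy is maximized by uniform distributions and minimized by concentrated distributions.

- Uniform distributions have maximum entropy log₂(3) = 1.5850 bits
- The more "peaked" or concentrated a distribution, the lower its entropy

Entropies:
  H(A) = 1.4519 bits
  H(B) = 1.5850 bits
  H(C) = 1.0404 bits

Ranking: B > A > C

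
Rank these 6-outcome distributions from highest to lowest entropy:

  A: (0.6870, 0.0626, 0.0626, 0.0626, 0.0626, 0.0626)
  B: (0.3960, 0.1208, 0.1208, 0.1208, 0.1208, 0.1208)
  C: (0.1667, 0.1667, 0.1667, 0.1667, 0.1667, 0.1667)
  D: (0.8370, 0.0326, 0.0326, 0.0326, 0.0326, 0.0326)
C > B > A > D

Key insight: Entropy is maximized by uniform distributions and minimized by concentrated distributions.

Entropies:
  H(A) = 1.6234 bits
  H(B) = 2.3710 bits
  H(C) = 2.5850 bits
  H(D) = 1.0199 bits

Ranking: C > B > A > D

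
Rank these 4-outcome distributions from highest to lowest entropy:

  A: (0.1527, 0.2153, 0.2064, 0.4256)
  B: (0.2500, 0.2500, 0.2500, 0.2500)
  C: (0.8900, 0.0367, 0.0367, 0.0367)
B > A > C

Key insight: Entropy is maximized by uniform distributions and minimized by concentrated distributions.

- Uniform distributions have maximum entropy log₂(4) = 2.0000 bits
- The more "peaked" or concentrated a distribution, the lower its entropy

Entropies:
  H(A) = 1.8854 bits
  H(B) = 2.0000 bits
  H(C) = 0.6743 bits

Ranking: B > A > C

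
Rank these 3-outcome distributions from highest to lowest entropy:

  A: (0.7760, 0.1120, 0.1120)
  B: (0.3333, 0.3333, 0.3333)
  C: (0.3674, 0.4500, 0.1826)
B > C > A

Key insight: Entropy is maximized by uniform distributions and minimized by concentrated distributions.

- Uniform distributions have maximum entropy log₂(3) = 1.5850 bits
- The more "peaked" or concentrated a distribution, the lower its entropy

Entropies:
  H(A) = 0.9914 bits
  H(B) = 1.5850 bits
  H(C) = 1.4972 bits

Ranking: B > C > A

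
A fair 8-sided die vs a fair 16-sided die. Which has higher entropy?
16-sided die

Both are uniform distributions; for uniform over n outcomes, H = log₂(n). H(8-sided) = log₂(8) = 3.000 bits and H(16-sided) = log₂(16) = 4.000 bits. More outcomes in a uniform distribution means higher entropy.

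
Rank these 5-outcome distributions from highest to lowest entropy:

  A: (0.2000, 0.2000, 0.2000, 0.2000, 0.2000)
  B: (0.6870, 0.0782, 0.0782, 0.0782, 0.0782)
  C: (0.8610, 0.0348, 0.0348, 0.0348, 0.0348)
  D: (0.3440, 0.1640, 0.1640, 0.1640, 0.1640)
A > D > B > C

Key insight: Entropy is maximized by uniform distributions and minimized by concentrated distributions.

Entropies:
  H(A) = 2.3219 bits
  H(B) = 1.5226 bits
  H(C) = 0.8596 bits
  H(D) = 2.2406 bits

Ranking: A > D > B > C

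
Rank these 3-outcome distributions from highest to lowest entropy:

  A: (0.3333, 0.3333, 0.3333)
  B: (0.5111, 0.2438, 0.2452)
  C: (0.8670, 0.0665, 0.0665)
A > B > C

Key insight: Entropy is maximized by uniform distributions and minimized by concentrated distributions.

- Uniform distributions have maximum entropy log₂(3) = 1.5850 bits
- The more "peaked" or concentrated a distribution, the lower its entropy

Entropies:
  H(A) = 1.5850 bits
  H(B) = 1.4886 bits
  H(C) = 0.6986 bits

Ranking: A > B > C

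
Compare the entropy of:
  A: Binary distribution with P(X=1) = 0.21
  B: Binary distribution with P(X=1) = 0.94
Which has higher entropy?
A

For binary distributions, entropy is maximized at p=0.5 and decreases as p moves toward 0 or 1.

H(A) = H(0.21) = 0.7415 bits
H(B) = H(0.94) = 0.3274 bits

Distribution A (p=0.21) is closer to uniform (p=0.5), so it has higher entropy.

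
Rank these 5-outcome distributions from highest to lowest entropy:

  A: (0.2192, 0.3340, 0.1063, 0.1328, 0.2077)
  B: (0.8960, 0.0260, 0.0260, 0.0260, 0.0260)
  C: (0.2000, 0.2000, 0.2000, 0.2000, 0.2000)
C > A > B

Key insight: Entropy is maximized by uniform distributions and minimized by concentrated distributions.

- Uniform distributions have maximum entropy log₂(5) = 2.3219 bits
- The more "peaked" or concentrated a distribution, the lower its entropy

Entropies:
  H(A) = 2.2099 bits
  H(B) = 0.6895 bits
  H(C) = 2.3219 bits

Ranking: C > A > B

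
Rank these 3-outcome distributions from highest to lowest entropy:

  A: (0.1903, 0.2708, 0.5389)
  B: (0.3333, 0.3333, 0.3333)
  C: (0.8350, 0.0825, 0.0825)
B > A > C

Key insight: Entropy is maximized by uniform distributions and minimized by concentrated distributions.

- Uniform distributions have maximum entropy log₂(3) = 1.5850 bits
- The more "peaked" or concentrated a distribution, the lower its entropy

Entropies:
  H(A) = 1.4465 bits
  H(B) = 1.5850 bits
  H(C) = 0.8111 bits

Ranking: B > A > C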